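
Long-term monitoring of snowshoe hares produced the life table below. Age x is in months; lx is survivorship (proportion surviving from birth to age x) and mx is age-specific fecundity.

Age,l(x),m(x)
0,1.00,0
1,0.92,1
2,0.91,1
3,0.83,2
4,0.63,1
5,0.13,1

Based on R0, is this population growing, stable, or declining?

R0 = Σ lx·mx = 0 + 0.92 + 0.91 + 1.66 + 0.63 + 0.13 = 4.25
R0 > 1, so the population is growing.

growing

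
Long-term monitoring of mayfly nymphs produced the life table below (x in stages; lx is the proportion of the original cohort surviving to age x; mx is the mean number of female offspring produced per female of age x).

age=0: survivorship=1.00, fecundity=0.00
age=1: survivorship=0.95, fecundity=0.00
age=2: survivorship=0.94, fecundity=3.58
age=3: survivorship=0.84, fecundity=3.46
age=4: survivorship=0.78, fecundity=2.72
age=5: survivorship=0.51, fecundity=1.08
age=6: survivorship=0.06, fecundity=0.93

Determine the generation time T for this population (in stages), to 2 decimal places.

3.00

lx·mx: 0, 0, 3.3652, 2.9064, 2.1216, 0.5508, 0.0558 → R0 = 8.9998
x·lx·mx: 0, 0, 6.7304, 8.7192, 8.4864, 2.754, 0.3348 → Σ = 27.0248
T = 27.0248 / 8.9998 = 3.002822… → 3.00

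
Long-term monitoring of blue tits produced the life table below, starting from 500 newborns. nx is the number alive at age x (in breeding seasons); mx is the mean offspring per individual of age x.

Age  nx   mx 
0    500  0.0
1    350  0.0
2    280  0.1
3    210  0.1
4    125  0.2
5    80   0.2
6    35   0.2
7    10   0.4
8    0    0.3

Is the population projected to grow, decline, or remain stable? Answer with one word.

lx = nx/n0 = nx/500: 1, 0.7, 0.56, 0.42, 0.25, 0.16, 0.07, 0.02, 0
R0 = Σ lx·mx = 0 + 0 + 0.056 + 0.042 + 0.05 + 0.032 + 0.014 + 0.008 + 0 = 0.202
R0 < 1, so the population is declining.

declining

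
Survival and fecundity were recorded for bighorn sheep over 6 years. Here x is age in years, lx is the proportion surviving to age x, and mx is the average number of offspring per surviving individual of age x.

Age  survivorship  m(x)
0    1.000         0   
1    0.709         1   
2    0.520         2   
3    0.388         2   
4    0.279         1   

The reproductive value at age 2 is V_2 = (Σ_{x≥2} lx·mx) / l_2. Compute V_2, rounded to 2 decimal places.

lx·mx for x ≥ 2: 1.04, 0.776, 0.279 → sum = 2.095
V_2 = 2.095 / l_2 = 2.095 / 0.52 = 4.028846… → 4.03

4.03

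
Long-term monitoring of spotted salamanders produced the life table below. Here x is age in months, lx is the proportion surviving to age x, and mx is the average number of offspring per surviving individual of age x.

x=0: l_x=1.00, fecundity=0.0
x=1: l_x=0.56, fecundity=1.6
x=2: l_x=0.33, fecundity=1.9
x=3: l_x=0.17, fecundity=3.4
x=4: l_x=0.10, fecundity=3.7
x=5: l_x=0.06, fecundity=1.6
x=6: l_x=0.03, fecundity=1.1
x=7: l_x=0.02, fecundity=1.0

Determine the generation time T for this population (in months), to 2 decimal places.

lx·mx: 0, 0.896, 0.627, 0.578, 0.37, 0.096, 0.033, 0.02 → R0 = 2.62
x·lx·mx: 0, 0.896, 1.254, 1.734, 1.48, 0.48, 0.198, 0.14 → Σ = 6.182
T = 6.182 / 2.62 = 2.359542… → 2.36

2.36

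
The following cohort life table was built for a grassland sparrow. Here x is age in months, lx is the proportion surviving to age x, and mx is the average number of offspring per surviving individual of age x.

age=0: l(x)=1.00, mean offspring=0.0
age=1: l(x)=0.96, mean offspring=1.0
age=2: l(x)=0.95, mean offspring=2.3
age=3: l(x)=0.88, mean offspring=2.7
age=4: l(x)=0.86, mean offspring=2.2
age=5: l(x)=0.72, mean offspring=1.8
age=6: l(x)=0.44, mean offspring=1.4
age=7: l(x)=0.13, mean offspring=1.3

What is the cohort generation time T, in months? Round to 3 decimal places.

3.306

lx·mx: 0, 0.96, 2.185, 2.376, 1.892, 1.296, 0.616, 0.169 → R0 = 9.494
x·lx·mx: 0, 0.96, 4.37, 7.128, 7.568, 6.48, 3.696, 1.183 → Σ = 31.385
T = 31.385 / 9.494 = 3.305772… → 3.306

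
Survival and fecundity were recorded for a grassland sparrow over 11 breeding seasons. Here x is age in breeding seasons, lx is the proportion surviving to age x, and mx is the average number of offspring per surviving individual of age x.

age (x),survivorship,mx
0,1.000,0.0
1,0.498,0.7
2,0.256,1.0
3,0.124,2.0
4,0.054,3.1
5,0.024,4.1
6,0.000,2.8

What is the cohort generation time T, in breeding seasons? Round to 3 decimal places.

lx·mx: 0, 0.3486, 0.256, 0.248, 0.1674, 0.0984, 0 → R0 = 1.1184
x·lx·mx: 0, 0.3486, 0.512, 0.744, 0.6696, 0.492, 0 → Σ = 2.7662
T = 2.7662 / 1.1184 = 2.473355… → 2.473

2.473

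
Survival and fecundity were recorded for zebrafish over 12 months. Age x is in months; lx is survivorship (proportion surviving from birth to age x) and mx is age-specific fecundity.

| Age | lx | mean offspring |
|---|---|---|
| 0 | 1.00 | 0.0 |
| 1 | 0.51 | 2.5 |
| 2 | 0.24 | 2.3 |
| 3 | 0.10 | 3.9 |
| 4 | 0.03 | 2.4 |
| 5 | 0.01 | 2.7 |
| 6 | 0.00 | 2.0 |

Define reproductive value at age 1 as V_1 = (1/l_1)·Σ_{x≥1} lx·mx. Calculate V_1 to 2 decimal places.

lx·mx for x ≥ 1: 1.275, 0.552, 0.39, 0.072, 0.027, 0 → sum = 2.316
V_1 = 2.316 / l_1 = 2.316 / 0.51 = 4.541176… → 4.54

4.54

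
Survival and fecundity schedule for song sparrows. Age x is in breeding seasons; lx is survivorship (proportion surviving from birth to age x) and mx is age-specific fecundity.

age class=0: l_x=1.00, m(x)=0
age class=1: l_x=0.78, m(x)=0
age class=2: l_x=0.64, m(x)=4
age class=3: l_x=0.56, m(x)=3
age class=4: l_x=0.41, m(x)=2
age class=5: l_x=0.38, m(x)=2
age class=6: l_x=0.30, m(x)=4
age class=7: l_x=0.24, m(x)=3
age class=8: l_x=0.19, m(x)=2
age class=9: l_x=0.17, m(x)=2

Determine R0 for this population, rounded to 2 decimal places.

lx·mx by age: 0, 0, 2.56, 1.68, 0.82, 0.76, 1.2, 0.72, 0.38, 0.34
R0 = Σ lx·mx = 8.46 → 8.46

8.46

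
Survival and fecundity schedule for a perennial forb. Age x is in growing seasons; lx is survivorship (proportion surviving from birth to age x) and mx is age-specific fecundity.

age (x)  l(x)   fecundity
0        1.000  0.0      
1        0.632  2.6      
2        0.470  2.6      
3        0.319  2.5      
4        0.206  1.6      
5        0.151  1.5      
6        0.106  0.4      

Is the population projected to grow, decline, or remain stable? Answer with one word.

growing

R0 = Σ lx·mx = 0 + 1.6432 + 1.222 + 0.7975 + 0.3296 + 0.2265 + 0.0424 = 4.2612
R0 > 1, so the population is growing.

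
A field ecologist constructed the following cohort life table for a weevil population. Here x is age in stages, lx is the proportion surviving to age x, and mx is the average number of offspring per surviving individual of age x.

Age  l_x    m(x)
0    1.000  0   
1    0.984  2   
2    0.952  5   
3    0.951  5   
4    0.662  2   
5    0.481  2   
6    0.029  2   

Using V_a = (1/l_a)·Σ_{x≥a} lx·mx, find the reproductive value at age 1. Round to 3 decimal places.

lx·mx for x ≥ 1: 1.968, 4.76, 4.755, 1.324, 0.962, 0.058 → sum = 13.827
V_1 = 13.827 / l_1 = 13.827 / 0.984 = 14.051829… → 14.052

14.052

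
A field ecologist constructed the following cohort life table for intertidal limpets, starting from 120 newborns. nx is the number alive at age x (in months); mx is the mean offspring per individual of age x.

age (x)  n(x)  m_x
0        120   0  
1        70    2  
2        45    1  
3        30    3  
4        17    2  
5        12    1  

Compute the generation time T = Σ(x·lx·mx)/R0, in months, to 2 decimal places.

2.17

lx = nx/n0 = nx/120: 1, 0.58333…, 0.375, 0.25, 0.14167…, 0.1
lx·mx: 0, 1.166667…, 0.375, 0.75, 0.283333…, 0.1 → R0 = 2.675…
x·lx·mx: 0, 1.166667…, 0.75, 2.25, 1.133333…, 0.5 → Σ = 5.8…
T = 5.8… / 2.675… = 2.168224… → 2.17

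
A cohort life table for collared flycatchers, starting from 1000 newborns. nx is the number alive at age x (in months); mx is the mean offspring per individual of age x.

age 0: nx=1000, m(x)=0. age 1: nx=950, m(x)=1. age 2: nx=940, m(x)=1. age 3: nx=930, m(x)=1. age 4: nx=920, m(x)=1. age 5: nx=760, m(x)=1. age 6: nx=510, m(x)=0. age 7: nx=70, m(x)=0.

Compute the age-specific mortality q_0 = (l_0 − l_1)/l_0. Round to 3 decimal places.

0.050

lx = nx/n0 = nx/1000: 1, 0.95, 0.94, 0.93, 0.92, 0.76, 0.51, 0.07
q_0 = (l_0 − l_1) / l_0 = (1 − 0.95) / 1
     = 0.05 / 1 = 0.05 → 0.050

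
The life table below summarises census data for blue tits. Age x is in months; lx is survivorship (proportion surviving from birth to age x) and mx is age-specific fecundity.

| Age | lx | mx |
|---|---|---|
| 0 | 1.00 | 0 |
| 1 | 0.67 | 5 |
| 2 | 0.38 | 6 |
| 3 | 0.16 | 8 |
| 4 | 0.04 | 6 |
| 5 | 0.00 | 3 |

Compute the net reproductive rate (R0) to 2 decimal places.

7.15

lx·mx by age: 0, 3.35, 2.28, 1.28, 0.24, 0
R0 = Σ lx·mx = 7.15 → 7.15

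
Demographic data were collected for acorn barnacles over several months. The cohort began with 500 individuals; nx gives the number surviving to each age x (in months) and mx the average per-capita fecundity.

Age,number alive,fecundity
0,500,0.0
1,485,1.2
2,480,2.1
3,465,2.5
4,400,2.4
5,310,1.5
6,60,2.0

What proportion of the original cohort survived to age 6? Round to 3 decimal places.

l_6 = n_6/n_0 = 60/500 = 0.12 → 0.120

0.120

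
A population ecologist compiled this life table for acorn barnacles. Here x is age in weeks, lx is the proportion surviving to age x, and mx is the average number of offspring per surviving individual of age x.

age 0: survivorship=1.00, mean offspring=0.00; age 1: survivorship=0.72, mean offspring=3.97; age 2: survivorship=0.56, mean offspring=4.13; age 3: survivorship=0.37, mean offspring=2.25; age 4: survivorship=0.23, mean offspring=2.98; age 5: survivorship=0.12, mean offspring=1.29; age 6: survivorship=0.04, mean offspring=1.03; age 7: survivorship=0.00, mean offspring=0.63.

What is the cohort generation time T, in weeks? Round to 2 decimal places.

2.00

lx·mx: 0, 2.8584, 2.3128, 0.8325, 0.6854, 0.1548, 0.0412, 0 → R0 = 6.8851
x·lx·mx: 0, 2.8584, 4.6256, 2.4975, 2.7416, 0.774, 0.2472, 0 → Σ = 13.7443
T = 13.7443 / 6.8851 = 1.996238… → 2.00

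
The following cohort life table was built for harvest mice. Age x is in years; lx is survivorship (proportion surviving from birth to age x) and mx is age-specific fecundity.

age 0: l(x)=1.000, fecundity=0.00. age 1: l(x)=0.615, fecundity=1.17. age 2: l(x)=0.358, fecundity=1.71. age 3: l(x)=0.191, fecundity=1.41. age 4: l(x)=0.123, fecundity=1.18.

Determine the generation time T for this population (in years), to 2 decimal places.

lx·mx: 0, 0.71955, 0.61218, 0.26931, 0.14514 → R0 = 1.74618
x·lx·mx: 0, 0.71955, 1.22436, 0.80793, 0.58056 → Σ = 3.3324
T = 3.3324 / 1.74618 = 1.908394… → 1.91

1.91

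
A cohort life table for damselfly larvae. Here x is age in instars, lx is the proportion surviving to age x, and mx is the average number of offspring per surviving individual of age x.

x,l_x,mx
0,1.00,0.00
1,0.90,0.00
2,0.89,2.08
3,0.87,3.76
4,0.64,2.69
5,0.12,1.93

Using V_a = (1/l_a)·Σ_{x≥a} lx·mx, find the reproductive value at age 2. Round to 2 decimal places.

lx·mx for x ≥ 2: 1.8512, 3.2712, 1.7216, 0.2316 → sum = 7.0756
V_2 = 7.0756 / l_2 = 7.0756 / 0.89 = 7.950112… → 7.95

7.95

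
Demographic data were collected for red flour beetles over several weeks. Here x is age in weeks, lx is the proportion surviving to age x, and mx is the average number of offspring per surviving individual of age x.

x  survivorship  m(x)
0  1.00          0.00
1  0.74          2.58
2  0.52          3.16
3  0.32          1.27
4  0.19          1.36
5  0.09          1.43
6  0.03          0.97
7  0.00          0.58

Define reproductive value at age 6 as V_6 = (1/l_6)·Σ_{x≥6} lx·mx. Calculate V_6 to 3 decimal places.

lx·mx for x ≥ 6: 0.0291, 0 → sum = 0.0291
V_6 = 0.0291 / l_6 = 0.0291 / 0.03 = 0.97 → 0.970

0.970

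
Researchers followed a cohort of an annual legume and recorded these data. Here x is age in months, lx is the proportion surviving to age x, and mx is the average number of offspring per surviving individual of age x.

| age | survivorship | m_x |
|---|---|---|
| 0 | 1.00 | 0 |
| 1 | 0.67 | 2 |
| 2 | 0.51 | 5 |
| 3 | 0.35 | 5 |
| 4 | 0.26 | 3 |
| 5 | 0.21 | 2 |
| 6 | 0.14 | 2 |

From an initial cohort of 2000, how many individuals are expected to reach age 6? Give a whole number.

280

Expected survivors = N0 · l_6 = 2000 × 0.14 = 280 → 280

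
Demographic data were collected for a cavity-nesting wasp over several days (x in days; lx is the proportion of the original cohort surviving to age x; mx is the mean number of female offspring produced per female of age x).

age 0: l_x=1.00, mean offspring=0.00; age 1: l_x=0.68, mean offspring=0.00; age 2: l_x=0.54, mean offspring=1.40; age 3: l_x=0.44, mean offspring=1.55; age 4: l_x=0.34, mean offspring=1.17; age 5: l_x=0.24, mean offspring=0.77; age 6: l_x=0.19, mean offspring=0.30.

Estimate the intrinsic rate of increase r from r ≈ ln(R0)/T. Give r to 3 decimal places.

R0 = Σ lx·mx = 0 + 0 + 0.756 + 0.682 + 0.3978 + 0.1848 + 0.057 = 2.0776
Σ x·lx·mx = 6.4152; T = 6.4152/2.0776 = 3.08779…
r ≈ ln(R0)/T = ln(2.0776)/3.08779… = 0.23681… → 0.237

0.237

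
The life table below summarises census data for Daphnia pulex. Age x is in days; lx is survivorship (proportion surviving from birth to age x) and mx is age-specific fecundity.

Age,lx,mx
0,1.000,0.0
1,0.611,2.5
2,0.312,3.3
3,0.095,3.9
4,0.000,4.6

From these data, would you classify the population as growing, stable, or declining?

growing

R0 = Σ lx·mx = 0 + 1.5275 + 1.0296 + 0.3705 + 0 = 2.9276
R0 > 1, so the population is growing.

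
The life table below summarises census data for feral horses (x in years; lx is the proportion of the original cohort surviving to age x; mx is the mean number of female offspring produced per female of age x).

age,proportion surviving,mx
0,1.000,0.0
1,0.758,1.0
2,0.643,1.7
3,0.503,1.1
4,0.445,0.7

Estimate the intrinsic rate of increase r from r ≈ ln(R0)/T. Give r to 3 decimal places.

R0 = Σ lx·mx = 0 + 0.758 + 1.0931 + 0.5533 + 0.3115 = 2.7159
Σ x·lx·mx = 5.8501; T = 5.8501/2.7159 = 2.15402…
r ≈ ln(R0)/T = ln(2.7159)/2.15402… = 0.46384… → 0.464

0.464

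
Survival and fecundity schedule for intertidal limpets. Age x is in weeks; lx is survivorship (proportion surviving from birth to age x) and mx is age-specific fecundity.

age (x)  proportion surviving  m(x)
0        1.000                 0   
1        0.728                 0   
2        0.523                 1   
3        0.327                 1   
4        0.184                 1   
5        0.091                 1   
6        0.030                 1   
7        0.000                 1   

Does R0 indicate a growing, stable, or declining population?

growing

R0 = Σ lx·mx = 0 + 0 + 0.523 + 0.327 + 0.184 + 0.091 + 0.03 + 0 = 1.155
R0 > 1, so the population is growing.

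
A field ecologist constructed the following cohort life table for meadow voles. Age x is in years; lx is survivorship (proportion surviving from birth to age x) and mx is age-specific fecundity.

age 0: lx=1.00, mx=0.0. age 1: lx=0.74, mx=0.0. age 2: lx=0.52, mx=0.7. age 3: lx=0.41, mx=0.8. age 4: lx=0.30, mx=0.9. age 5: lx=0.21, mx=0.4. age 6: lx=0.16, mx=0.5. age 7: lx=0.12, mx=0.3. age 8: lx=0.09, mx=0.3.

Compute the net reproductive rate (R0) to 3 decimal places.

1.189

lx·mx by age: 0, 0, 0.364, 0.328, 0.27, 0.084, 0.08, 0.036, 0.027
R0 = Σ lx·mx = 1.189 → 1.189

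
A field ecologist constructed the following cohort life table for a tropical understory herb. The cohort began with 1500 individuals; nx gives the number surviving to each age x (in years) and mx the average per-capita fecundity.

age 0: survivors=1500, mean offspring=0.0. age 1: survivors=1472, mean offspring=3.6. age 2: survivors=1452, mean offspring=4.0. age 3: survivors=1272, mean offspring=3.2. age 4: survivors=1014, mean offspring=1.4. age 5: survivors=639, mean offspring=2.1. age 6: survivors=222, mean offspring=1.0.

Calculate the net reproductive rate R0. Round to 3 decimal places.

12.107

lx = nx/n0 = nx/1500: 1, 0.98133…, 0.968, 0.848, 0.676, 0.426, 0.148
lx·mx by age: 0, 3.5328…, 3.872, 2.7136, 0.9464, 0.8946, 0.148
R0 = Σ lx·mx = 12.1074… → 12.107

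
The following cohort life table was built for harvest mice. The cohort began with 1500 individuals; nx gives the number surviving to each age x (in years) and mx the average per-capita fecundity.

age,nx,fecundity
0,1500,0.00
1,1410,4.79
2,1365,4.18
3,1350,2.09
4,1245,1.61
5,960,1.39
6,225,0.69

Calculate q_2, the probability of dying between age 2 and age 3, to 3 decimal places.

0.011

lx = nx/n0 = nx/1500: 1, 0.94, 0.91, 0.9, 0.83, 0.64, 0.15
q_2 = (l_2 − l_3) / l_2 = (0.91 − 0.9) / 0.91
     = 0.01 / 0.91 = 0.010989… → 0.011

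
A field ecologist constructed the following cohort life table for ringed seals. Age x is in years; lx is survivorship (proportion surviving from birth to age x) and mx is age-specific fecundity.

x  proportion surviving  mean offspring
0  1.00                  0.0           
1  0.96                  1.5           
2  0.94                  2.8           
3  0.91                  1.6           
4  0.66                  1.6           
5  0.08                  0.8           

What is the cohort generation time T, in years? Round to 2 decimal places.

lx·mx: 0, 1.44, 2.632, 1.456, 1.056, 0.064 → R0 = 6.648
x·lx·mx: 0, 1.44, 5.264, 4.368, 4.224, 0.32 → Σ = 15.616
T = 15.616 / 6.648 = 2.348977… → 2.35

2.35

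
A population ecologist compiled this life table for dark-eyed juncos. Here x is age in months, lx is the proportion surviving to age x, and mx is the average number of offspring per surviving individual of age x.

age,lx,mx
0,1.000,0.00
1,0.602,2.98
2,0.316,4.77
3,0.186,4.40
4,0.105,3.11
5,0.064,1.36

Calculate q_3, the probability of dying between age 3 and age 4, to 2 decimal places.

q_3 = (l_3 − l_4) / l_3 = (0.186 − 0.105) / 0.186
     = 0.081 / 0.186 = 0.435484… → 0.44

0.44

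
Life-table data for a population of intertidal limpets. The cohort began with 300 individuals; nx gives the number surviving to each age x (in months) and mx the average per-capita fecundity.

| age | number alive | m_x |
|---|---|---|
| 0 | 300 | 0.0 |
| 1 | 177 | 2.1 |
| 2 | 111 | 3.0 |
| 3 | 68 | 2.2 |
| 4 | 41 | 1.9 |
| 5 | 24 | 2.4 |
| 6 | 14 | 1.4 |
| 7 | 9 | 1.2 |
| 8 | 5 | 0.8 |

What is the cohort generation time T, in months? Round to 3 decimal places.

lx = nx/n0 = nx/300: 1, 0.59, 0.37, 0.22667…, 0.13667…, 0.08, 0.04667…, 0.03, 0.01667…
lx·mx: 0, 1.239, 1.11, 0.498667…, 0.259667…, 0.192, 0.065333…, 0.036, 0.013333… → R0 = 3.414…
x·lx·mx: 0, 1.239, 2.22, 1.496…, 1.038667…, 0.96, 0.392…, 0.252, 0.106667… → Σ = 7.704333…
T = 7.704333… / 3.414… = 2.256688… → 2.257

2.257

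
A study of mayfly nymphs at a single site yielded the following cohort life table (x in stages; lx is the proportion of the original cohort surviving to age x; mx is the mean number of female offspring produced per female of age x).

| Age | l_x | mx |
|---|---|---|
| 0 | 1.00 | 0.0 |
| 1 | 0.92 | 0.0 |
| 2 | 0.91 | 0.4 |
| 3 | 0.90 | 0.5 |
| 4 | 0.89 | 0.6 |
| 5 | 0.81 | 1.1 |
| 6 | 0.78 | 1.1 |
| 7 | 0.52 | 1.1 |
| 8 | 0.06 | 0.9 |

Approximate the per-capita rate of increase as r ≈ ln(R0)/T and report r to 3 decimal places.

R0 = Σ lx·mx = 0 + 0 + 0.364 + 0.45 + 0.534 + 0.891 + 0.858 + 0.572 + 0.054 = 3.723
Σ x·lx·mx = 18.253; T = 18.253/3.723 = 4.90277…
r ≈ ln(R0)/T = ln(3.723)/4.90277… = 0.26812… → 0.268

0.268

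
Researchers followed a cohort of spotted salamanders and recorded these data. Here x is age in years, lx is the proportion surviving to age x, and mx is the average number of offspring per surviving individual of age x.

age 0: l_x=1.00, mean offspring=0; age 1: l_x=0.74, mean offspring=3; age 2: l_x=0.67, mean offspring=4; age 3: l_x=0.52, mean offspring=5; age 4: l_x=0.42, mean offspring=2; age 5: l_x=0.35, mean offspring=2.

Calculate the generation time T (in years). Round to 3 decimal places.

2.460

lx·mx: 0, 2.22, 2.68, 2.6, 0.84, 0.7 → R0 = 9.04
x·lx·mx: 0, 2.22, 5.36, 7.8, 3.36, 3.5 → Σ = 22.24
T = 22.24 / 9.04 = 2.460177… → 2.460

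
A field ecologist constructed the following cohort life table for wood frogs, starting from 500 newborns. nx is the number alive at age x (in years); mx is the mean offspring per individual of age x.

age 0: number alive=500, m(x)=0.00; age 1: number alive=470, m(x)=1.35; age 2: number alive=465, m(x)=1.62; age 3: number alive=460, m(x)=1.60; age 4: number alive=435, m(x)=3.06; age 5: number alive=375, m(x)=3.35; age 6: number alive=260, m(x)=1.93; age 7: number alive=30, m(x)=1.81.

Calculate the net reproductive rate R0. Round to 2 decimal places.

10.53

lx = nx/n0 = nx/500: 1, 0.94, 0.93, 0.92, 0.87, 0.75, 0.52, 0.06
lx·mx by age: 0, 1.269, 1.5066, 1.472, 2.6622, 2.5125, 1.0036, 0.1086
R0 = Σ lx·mx = 10.5345 → 10.53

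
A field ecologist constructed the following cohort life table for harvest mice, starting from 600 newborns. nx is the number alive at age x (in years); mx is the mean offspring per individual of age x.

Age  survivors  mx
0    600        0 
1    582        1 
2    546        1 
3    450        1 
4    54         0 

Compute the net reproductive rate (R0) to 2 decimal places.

lx = nx/n0 = nx/600: 1, 0.97, 0.91, 0.75, 0.09
lx·mx by age: 0, 0.97, 0.91, 0.75, 0
R0 = Σ lx·mx = 2.63 → 2.63

2.63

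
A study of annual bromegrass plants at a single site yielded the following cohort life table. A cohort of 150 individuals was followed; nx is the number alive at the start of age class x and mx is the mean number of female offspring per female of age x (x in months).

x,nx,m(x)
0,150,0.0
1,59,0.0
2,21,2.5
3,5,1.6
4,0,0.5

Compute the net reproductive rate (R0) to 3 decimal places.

0.403

lx = nx/n0 = nx/150: 1, 0.39333…, 0.14, 0.03333…, 0
lx·mx by age: 0, 0, 0.35, 0.053333…, 0
R0 = Σ lx·mx = 0.403333… → 0.403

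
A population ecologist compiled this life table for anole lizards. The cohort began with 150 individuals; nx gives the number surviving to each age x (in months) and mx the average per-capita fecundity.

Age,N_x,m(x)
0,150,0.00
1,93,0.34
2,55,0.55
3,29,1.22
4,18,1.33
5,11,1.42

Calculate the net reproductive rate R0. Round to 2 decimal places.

lx = nx/n0 = nx/150: 1, 0.62, 0.36667…, 0.19333…, 0.12, 0.07333…
lx·mx by age: 0, 0.2108, 0.201667…, 0.235867…, 0.1596, 0.104133…
R0 = Σ lx·mx = 0.912067… → 0.91

0.91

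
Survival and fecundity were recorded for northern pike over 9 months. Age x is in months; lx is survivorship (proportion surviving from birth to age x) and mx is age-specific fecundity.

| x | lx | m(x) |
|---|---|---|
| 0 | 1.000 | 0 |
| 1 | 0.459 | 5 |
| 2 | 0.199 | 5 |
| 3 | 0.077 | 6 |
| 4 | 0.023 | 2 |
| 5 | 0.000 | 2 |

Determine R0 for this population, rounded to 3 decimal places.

3.798

lx·mx by age: 0, 2.295, 0.995, 0.462, 0.046, 0
R0 = Σ lx·mx = 3.798 → 3.798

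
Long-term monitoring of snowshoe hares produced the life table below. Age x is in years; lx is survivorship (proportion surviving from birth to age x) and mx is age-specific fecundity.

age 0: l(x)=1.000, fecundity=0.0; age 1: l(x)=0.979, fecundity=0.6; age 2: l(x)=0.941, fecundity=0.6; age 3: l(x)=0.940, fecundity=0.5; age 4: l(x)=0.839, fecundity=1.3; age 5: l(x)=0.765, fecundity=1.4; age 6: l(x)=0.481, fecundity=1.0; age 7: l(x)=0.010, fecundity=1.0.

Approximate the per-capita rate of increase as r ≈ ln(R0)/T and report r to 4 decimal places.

0.3930

R0 = Σ lx·mx = 0 + 0.5874 + 0.5646 + 0.47 + 1.0907 + 1.071 + 0.481 + 0.01 = 4.2747
Σ x·lx·mx = 15.8004; T = 15.8004/4.2747 = 3.69626…
r ≈ ln(R0)/T = ln(4.2747)/3.69626… = 0.393023… → 0.3930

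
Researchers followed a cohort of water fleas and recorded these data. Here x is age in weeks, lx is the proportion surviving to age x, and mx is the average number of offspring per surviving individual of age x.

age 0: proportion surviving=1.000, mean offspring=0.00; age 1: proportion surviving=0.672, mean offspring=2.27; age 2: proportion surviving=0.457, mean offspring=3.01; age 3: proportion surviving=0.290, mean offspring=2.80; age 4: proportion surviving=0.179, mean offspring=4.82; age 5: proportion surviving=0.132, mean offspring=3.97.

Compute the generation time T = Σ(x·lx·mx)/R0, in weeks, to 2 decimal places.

lx·mx: 0, 1.52544, 1.37557, 0.812, 0.86278, 0.52404 → R0 = 5.09983
x·lx·mx: 0, 1.52544, 2.75114, 2.436, 3.45112, 2.6202 → Σ = 12.7839
T = 12.7839 / 5.09983 = 2.506731… → 2.51

2.51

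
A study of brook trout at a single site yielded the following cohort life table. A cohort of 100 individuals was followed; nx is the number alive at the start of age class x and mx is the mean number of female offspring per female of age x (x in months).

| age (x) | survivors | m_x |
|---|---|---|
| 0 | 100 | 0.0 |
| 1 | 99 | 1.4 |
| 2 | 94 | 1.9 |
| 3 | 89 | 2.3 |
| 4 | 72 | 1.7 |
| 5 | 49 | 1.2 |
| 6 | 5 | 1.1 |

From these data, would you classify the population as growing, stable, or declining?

lx = nx/n0 = nx/100: 1, 0.99, 0.94, 0.89, 0.72, 0.49, 0.05
R0 = Σ lx·mx = 0 + 1.386 + 1.786 + 2.047 + 1.224 + 0.588 + 0.055 = 7.086
R0 > 1, so the population is growing.

growing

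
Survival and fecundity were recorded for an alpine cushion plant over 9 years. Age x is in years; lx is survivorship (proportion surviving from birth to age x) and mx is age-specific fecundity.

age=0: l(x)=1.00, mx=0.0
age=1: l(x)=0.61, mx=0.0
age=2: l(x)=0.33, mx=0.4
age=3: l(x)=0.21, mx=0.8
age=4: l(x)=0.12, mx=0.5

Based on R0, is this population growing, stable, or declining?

R0 = Σ lx·mx = 0 + 0 + 0.132 + 0.168 + 0.06 = 0.36
R0 < 1, so the population is declining.

declining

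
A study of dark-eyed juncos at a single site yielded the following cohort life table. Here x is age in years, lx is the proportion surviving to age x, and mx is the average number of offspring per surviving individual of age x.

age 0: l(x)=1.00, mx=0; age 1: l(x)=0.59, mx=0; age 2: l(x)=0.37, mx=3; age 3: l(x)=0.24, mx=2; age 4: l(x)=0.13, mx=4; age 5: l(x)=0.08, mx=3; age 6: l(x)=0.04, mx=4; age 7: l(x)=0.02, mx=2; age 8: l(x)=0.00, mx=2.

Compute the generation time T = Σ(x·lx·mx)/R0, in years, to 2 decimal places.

lx·mx: 0, 0, 1.11, 0.48, 0.52, 0.24, 0.16, 0.04, 0 → R0 = 2.55
x·lx·mx: 0, 0, 2.22, 1.44, 2.08, 1.2, 0.96, 0.28, 0 → Σ = 8.18
T = 8.18 / 2.55 = 3.207843… → 3.21

3.21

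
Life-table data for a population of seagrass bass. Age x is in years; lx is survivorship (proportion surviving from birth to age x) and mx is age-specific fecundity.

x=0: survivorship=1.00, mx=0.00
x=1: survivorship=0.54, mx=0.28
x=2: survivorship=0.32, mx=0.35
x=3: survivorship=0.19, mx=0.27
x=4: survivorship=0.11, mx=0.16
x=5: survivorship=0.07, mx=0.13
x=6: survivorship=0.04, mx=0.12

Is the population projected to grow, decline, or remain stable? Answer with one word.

declining

R0 = Σ lx·mx = 0 + 0.1512 + 0.112 + 0.0513 + 0.0176 + 0.0091 + 0.0048 = 0.346
R0 < 1, so the population is declining.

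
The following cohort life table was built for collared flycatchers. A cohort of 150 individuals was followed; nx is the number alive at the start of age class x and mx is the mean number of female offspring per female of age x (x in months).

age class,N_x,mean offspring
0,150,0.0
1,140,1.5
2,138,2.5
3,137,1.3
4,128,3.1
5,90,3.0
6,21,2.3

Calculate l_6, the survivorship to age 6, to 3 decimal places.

l_6 = n_6/n_0 = 21/150 = 0.14 → 0.140

0.140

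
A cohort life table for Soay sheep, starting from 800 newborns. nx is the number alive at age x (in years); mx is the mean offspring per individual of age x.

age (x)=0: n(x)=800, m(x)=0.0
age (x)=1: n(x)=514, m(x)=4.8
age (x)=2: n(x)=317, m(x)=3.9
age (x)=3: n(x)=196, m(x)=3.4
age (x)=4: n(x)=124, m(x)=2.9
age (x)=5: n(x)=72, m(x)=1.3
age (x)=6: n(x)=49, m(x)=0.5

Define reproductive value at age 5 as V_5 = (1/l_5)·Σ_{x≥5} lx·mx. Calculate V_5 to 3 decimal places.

lx = nx/n0 = nx/800: 1, 0.6425, 0.39625, 0.245, 0.155, 0.09, 0.06125
lx·mx for x ≥ 5: 0.117, 0.030625 → sum = 0.147625
V_5 = 0.147625 / l_5 = 0.147625 / 0.09 = 1.640278… → 1.640

1.640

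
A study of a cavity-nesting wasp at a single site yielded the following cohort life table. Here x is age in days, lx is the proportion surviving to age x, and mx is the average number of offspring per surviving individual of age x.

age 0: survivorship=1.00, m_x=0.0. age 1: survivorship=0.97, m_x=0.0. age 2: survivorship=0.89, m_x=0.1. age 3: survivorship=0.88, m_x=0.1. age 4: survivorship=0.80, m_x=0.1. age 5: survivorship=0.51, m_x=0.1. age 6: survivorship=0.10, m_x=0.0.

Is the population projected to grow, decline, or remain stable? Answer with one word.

declining

R0 = Σ lx·mx = 0 + 0 + 0.089 + 0.088 + 0.08 + 0.051 + 0 = 0.308
R0 < 1, so the population is declining.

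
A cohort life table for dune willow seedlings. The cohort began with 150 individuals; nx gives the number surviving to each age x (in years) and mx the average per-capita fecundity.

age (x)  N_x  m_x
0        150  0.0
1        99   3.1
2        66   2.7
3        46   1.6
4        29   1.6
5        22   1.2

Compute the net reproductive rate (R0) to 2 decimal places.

4.21

lx = nx/n0 = nx/150: 1, 0.66, 0.44, 0.30667…, 0.19333…, 0.14667…
lx·mx by age: 0, 2.046, 1.188, 0.490667…, 0.309333…, 0.176…
R0 = Σ lx·mx = 4.21… → 4.21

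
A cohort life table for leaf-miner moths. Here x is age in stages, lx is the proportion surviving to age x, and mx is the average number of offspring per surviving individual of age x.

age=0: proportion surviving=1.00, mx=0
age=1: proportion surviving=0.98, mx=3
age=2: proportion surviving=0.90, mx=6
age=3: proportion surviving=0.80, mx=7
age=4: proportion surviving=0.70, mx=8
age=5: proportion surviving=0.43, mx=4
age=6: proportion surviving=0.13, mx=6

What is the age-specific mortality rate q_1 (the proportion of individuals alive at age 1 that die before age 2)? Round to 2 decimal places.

q_1 = (l_1 − l_2) / l_1 = (0.98 − 0.9) / 0.98
     = 0.08 / 0.98 = 0.081633… → 0.08

0.08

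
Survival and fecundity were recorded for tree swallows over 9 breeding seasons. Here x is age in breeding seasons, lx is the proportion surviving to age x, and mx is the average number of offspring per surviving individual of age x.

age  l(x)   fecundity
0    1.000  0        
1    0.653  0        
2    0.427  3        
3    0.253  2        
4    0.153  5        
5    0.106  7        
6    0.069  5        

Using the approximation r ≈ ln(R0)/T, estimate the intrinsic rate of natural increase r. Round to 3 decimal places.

R0 = Σ lx·mx = 0 + 0 + 1.281 + 0.506 + 0.765 + 0.742 + 0.345 = 3.639
Σ x·lx·mx = 12.92; T = 12.92/3.639 = 3.55043…
r ≈ ln(R0)/T = ln(3.639)/3.55043… = 0.36382… → 0.364

0.364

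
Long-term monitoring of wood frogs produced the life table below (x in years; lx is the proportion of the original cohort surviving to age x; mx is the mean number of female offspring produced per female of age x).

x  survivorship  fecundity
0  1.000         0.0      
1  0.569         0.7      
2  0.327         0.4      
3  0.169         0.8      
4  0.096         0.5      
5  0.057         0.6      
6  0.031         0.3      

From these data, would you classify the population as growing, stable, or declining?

R0 = Σ lx·mx = 0 + 0.3983 + 0.1308 + 0.1352 + 0.048 + 0.0342 + 0.0093 = 0.7558
R0 < 1, so the population is declining.

declining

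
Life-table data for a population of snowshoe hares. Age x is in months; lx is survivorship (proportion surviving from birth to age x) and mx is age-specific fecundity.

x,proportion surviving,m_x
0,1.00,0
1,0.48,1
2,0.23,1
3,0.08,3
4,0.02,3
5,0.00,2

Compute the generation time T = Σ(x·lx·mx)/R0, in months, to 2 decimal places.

lx·mx: 0, 0.48, 0.23, 0.24, 0.06, 0 → R0 = 1.01
x·lx·mx: 0, 0.48, 0.46, 0.72, 0.24, 0 → Σ = 1.9
T = 1.9 / 1.01 = 1.881188… → 1.88

1.88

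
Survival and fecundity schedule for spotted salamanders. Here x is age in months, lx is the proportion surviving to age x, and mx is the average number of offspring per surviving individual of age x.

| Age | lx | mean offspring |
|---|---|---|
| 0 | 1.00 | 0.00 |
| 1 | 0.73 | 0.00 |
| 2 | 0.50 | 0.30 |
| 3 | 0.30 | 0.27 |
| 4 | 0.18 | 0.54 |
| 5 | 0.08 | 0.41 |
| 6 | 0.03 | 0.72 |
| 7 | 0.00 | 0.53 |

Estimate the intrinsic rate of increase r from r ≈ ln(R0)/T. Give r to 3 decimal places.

R0 = Σ lx·mx = 0 + 0 + 0.15 + 0.081 + 0.0972 + 0.0328 + 0.0216 + 0 = 0.3826
Σ x·lx·mx = 1.2254; T = 1.2254/0.3826 = 3.20282…
r ≈ ln(R0)/T = ln(0.3826)/3.20282… = -0.29997… → -0.300

-0.300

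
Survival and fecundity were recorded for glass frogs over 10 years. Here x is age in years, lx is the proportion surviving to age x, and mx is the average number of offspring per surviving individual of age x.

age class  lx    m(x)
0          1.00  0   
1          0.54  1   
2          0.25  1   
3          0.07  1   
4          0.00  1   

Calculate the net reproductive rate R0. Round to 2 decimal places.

lx·mx by age: 0, 0.54, 0.25, 0.07, 0
R0 = Σ lx·mx = 0.86 → 0.86

0.86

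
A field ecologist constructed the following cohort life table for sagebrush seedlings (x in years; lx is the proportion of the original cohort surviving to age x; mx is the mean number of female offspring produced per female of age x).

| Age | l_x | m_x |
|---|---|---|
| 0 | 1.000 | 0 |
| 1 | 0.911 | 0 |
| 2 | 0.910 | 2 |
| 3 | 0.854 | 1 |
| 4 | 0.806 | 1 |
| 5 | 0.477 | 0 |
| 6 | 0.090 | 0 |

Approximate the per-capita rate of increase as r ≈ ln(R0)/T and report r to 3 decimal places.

0.460

R0 = Σ lx·mx = 0 + 0 + 1.82 + 0.854 + 0.806 + 0 + 0 = 3.48
Σ x·lx·mx = 9.426; T = 9.426/3.48 = 2.70862…
r ≈ ln(R0)/T = ln(3.48)/2.70862… = 0.46039… → 0.460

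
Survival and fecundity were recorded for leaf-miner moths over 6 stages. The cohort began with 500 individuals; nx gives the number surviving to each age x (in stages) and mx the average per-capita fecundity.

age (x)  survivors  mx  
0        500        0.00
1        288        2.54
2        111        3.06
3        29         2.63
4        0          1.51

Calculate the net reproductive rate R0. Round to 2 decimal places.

lx = nx/n0 = nx/500: 1, 0.576, 0.222, 0.058, 0
lx·mx by age: 0, 1.46304, 0.67932, 0.15254, 0
R0 = Σ lx·mx = 2.2949 → 2.29

2.29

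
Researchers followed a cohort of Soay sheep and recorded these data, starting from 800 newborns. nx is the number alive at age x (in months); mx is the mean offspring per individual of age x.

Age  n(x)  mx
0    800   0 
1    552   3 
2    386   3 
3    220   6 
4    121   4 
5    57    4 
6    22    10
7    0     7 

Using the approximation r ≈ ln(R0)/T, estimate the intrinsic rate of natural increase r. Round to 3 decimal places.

0.758

lx = nx/n0 = nx/800: 1, 0.69, 0.4825, 0.275, 0.15125, 0.07125, 0.0275, 0
R0 = Σ lx·mx = 0 + 2.07 + 1.4475 + 1.65 + 0.605 + 0.285 + 0.275 + 0 = 6.3325
Σ x·lx·mx = 15.41; T = 15.41/6.3325 = 2.43348…
r ≈ ln(R0)/T = ln(6.3325)/2.43348… = 0.75846… → 0.758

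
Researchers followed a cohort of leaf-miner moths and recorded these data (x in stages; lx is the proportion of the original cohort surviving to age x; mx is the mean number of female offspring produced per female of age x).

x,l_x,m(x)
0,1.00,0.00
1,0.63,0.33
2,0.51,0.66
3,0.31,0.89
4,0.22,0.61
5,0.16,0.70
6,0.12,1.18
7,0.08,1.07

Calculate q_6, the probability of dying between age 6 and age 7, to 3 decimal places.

0.333

q_6 = (l_6 − l_7) / l_6 = (0.12 − 0.08) / 0.12
     = 0.04 / 0.12 = 0.333333… → 0.333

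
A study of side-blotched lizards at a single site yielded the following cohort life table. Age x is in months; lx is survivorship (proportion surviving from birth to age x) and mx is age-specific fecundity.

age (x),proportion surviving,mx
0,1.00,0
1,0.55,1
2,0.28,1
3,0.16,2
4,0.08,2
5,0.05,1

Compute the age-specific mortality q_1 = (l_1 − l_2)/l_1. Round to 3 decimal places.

0.491

q_1 = (l_1 − l_2) / l_1 = (0.55 − 0.28) / 0.55
     = 0.27 / 0.55 = 0.490909… → 0.491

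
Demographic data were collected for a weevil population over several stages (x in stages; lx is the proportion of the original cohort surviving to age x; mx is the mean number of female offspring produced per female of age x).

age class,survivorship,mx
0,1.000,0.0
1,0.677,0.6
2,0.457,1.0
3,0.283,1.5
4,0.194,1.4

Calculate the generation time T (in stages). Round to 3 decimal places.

lx·mx: 0, 0.4062, 0.457, 0.4245, 0.2716 → R0 = 1.5593
x·lx·mx: 0, 0.4062, 0.914, 1.2735, 1.0864 → Σ = 3.6801
T = 3.6801 / 1.5593 = 2.360097… → 2.360

2.360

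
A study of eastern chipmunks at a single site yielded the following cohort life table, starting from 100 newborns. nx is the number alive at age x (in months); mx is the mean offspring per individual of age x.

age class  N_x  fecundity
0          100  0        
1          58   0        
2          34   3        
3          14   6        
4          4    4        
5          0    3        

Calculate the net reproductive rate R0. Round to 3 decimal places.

2.020

lx = nx/n0 = nx/100: 1, 0.58, 0.34, 0.14, 0.04, 0
lx·mx by age: 0, 0, 1.02, 0.84, 0.16, 0
R0 = Σ lx·mx = 2.02 → 2.020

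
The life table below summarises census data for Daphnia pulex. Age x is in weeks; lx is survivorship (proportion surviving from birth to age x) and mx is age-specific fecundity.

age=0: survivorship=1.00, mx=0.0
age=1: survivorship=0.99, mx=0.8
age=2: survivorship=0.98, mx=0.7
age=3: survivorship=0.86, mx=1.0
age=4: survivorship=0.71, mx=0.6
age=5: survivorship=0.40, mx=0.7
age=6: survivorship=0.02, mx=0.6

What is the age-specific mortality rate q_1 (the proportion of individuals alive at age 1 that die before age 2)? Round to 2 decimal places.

0.01

q_1 = (l_1 − l_2) / l_1 = (0.99 − 0.98) / 0.99
     = 0.01 / 0.99 = 0.010101… → 0.01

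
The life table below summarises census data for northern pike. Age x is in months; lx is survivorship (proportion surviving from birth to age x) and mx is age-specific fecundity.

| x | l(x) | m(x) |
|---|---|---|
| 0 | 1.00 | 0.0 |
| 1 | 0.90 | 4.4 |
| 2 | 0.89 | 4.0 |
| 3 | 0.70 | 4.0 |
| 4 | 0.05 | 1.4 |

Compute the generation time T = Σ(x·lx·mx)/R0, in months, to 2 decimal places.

1.90

lx·mx: 0, 3.96, 3.56, 2.8, 0.07 → R0 = 10.39
x·lx·mx: 0, 3.96, 7.12, 8.4, 0.28 → Σ = 19.76
T = 19.76 / 10.39 = 1.901829… → 1.90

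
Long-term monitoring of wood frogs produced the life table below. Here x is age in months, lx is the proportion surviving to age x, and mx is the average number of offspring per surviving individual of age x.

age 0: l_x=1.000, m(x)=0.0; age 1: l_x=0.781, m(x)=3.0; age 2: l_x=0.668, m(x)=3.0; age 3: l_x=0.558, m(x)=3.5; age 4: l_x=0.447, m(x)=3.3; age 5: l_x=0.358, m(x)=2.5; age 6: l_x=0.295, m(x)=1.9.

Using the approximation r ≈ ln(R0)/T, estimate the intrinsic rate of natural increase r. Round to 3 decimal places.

0.791

R0 = Σ lx·mx = 0 + 2.343 + 2.004 + 1.953 + 1.4751 + 0.895 + 0.5605 = 9.2306
Σ x·lx·mx = 25.9484; T = 25.9484/9.2306 = 2.81113…
r ≈ ln(R0)/T = ln(9.2306)/2.81113… = 0.79062… → 0.791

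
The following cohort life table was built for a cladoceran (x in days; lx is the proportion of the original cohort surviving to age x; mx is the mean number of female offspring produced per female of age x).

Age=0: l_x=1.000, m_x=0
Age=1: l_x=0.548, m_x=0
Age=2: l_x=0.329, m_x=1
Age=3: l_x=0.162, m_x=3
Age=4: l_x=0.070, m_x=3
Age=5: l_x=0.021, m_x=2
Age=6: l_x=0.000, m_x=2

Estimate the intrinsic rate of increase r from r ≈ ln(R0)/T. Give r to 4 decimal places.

R0 = Σ lx·mx = 0 + 0 + 0.329 + 0.486 + 0.21 + 0.042 + 0 = 1.067
Σ x·lx·mx = 3.166; T = 3.166/1.067 = 2.9672…
r ≈ ln(R0)/T = ln(1.067)/2.9672… = 0.021856… → 0.0219

0.0219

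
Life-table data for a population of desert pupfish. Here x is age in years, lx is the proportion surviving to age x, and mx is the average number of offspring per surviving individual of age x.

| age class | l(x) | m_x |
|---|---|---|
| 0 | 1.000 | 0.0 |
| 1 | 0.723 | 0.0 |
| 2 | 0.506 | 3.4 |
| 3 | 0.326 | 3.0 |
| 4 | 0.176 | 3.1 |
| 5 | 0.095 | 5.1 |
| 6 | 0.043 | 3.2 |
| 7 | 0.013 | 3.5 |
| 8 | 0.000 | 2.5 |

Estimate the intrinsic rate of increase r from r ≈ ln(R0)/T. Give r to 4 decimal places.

0.4401

R0 = Σ lx·mx = 0 + 0 + 1.7204 + 0.978 + 0.5456 + 0.4845 + 0.1376 + 0.0455 + 0 = 3.9116
Σ x·lx·mx = 12.1238; T = 12.1238/3.9116 = 3.09945…
r ≈ ln(R0)/T = ln(3.9116)/3.09945… = 0.440061… → 0.4401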